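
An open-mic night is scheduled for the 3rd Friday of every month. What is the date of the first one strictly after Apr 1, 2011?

Apr 15, 2011

Apr 2011 starts on a Friday; its first Friday is the 1st, so the 3rd Friday is the 15th — Apr 15, 2011.
Apr 15, 2011 is after Apr 1, 2011, so that is the next one.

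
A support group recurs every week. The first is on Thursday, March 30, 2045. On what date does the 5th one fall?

April 27, 2045

The 5th occurrence is 4 intervals after the first: 4 × 7 = 28 days after March 30, 2045.
March has 31 days — 1 day to the end of March leaves 27.
27 days into April → April 27, 2045.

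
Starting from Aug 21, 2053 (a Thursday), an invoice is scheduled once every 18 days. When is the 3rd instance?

Sep 26, 2053

The 3rd occurrence is 2 intervals after the first: 2 × 18 = 36 days after Aug 21, 2053.
Aug has 31 days — 10 days to the end of Aug leaves 26.
26 days into Sep → Sep 26, 2053.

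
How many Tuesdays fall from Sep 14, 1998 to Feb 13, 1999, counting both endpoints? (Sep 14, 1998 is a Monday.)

Sep 14, 1998 is a Monday; the first Tuesday on or after it is Sep 15, 1998 (1 day later).
From Sep 15, 1998 to Feb 13, 1999: 15 + 31 + 30 + 31 + 31 + 13 = 151 days (rest of Sep, Oct, Nov, Dec, Jan, Feb).
151 ÷ 7 = 21 full weeks with remainder 4, so 21 more Tuesdays after the first → 22.

22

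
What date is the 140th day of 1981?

January has 31 days (140 − 31 = 109 remain).
February has 28 days (109 − 28 = 81 remain).
March has 31 days (81 − 31 = 50 remain).
April has 30 days (50 − 30 = 20 remain).
20 into May → May 20.

20 May 1981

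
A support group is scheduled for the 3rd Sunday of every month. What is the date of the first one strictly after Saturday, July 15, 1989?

July 16, 1989

July 1989 starts on a Saturday; its first Sunday is the 2nd, so the 3rd Sunday is the 16th — July 16, 1989.
July 16, 1989 is after July 15, 1989, so that is the next one.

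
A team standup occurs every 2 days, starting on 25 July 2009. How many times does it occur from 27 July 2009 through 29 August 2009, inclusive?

17

Occurrences land 2·i days after 25 July 2009 for i = 0, 1, 2, …
27 July 2009 is 2 days after the start; 2 ÷ 2 = 1 remainder 0. First occurrence in the window: #2 on 27 July 2009 (1×2 = 2 days in).
29 August 2009 is 35 days after the start; 35 ÷ 2 = 17 remainder 1. Last occurrence in the window: #18 on 28 August 2009.
Occurrences #2 through #18: 17 in total.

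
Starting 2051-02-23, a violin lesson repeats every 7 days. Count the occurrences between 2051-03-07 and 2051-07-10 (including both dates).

Occurrences land 7·i days after 2051-02-23 for i = 0, 1, 2, …
2051-03-07 is 12 days after the start; 12 ÷ 7 = 1 remainder 5; since the remainder is 5, round up to i = 2. First occurrence in the window: #3 on 2051-03-09 (2×7 = 14 days in).
2051-07-10 is 137 days after the start; 137 ÷ 7 = 19 remainder 4. Last occurrence in the window: #20 on 2051-07-06.
Occurrences #3 through #20: 18 in total.

18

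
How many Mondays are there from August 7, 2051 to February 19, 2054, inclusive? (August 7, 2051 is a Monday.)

133

August 7, 2051 is a Monday; the first Monday on or after it is August 7, 2051.
From August 7, 2051 to February 19, 2054: 146 + 366 + 365 + 50 = 927 days (rest of 2051, 2052, 2053, to February 19, 2054 in 2054).
927 ÷ 7 = 132 full weeks with remainder 3, so 132 more Mondays after the first → 133.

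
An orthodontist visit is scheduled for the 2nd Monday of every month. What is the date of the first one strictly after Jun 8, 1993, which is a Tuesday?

Jun 1993 starts on a Tuesday; its first Monday is the 7th, so the 2nd Monday is the 14th — Jun 14, 1993.
Jun 14, 1993 is after Jun 8, 1993, so that is the next one.

Jun 14, 1993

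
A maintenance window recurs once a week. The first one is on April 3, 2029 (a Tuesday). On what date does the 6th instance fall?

May 8, 2029

The 6th occurrence is 5 intervals after the first: 5 × 7 = 35 days after April 3, 2029.
April has 30 days — 27 days to the end of April leaves 8.
8 days into May → May 8, 2029.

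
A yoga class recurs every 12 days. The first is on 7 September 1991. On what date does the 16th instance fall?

The 16th occurrence is 15 intervals after the first: 15 × 12 = 180 days after 7 September 1991.
September has 30 days — 23 days to the end of September leaves 157.
October has 31 days (126 left).
November has 30 days (96 left).
December has 31 days (65 left).
January has 31 days (34 left).
February has 29 days (5 left).
5 days into March → 5 March 1992.

5 March 1992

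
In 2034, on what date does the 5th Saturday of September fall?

The first Saturday of September 2034 is September 2.
The 5th Saturday is 4 weeks later: 2 + 28 = 30.

30 September 2034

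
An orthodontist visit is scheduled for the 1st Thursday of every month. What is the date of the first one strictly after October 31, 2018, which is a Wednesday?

October 2018 starts on a Monday, so its 1st Thursday is October 4, 2018 (3 days in).
That is not after October 31, 2018, so look at November 2018.
November 2018 starts on a Thursday, so its 1st Thursday is November 1, 2018.

November 1, 2018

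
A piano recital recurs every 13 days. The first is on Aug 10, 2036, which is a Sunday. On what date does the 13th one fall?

The 13th occurrence is 12 intervals after the first: 12 × 13 = 156 days after Aug 10, 2036.
Aug has 31 days — 21 days to the end of Aug leaves 135.
Sep has 30 days (105 left).
Oct has 31 days (74 left).
Nov has 30 days (44 left).
Dec has 31 days (13 left).
13 days into Jan → Jan 13, 2037.

Jan 13, 2037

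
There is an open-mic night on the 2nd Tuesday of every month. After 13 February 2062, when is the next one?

14 February 2062

February 2062 starts on a Wednesday; its first Tuesday is the 7th, so the 2nd Tuesday is the 14th — 14 February 2062.
14 February 2062 is after 13 February 2062, so that is the next one.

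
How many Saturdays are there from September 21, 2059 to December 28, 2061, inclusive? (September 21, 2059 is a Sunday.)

118

September 21, 2059 is a Sunday; the first Saturday on or after it is September 27, 2059 (6 days later).
From September 27, 2059 to December 28, 2061: 95 + 366 + 362 = 823 days (rest of 2059, 2060, to December 28, 2061 in 2061).
823 ÷ 7 = 117 full weeks with remainder 4, so 117 more Saturdays after the first → 118.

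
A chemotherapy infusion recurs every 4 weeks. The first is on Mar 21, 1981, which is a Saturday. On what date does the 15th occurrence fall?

Apr 17, 1982

The 15th occurrence is 14 intervals after the first: 14 × 28 = 392 days after Mar 21, 1981.
Mar has 31 days — 10 days to the end of Mar leaves 382.
Apr has 30 days (352 left).
May has 31 days (321 left).
Jun has 30 days (291 left).
Jul has 31 days (260 left).
Aug has 31 days (229 left).
Sep has 30 days (199 left).
Oct has 31 days (168 left).
Nov has 30 days (138 left).
Dec has 31 days (107 left).
Jan has 31 days (76 left).
Feb has 28 days (48 left).
Mar has 31 days (17 left).
17 days into Apr → Apr 17, 1982.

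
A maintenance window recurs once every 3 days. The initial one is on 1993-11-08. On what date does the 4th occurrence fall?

The 4th occurrence is 3 intervals after the first: 3 × 3 = 9 days after 1993-11-08.
9 days later is 1993-11-17.

1993-11-17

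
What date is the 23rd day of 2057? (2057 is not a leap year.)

23 into January → January 23.

23 January 2057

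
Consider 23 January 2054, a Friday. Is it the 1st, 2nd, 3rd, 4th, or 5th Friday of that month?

Day 23 falls in week ⌈23/7⌉ of the month.
Days 1–7 hold the 1st Friday, 8–14 the 2nd, 15–21 the 3rd, 22–28 the 4th, 29–31 the 5th.
23 is in the range for the 4th.

4th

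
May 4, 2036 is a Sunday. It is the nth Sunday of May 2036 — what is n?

Day 4 falls in week ⌈4/7⌉ of the month.
Days 1–7 hold the 1st Sunday, 8–14 the 2nd, 15–21 the 3rd, 22–28 the 4th, 29–31 the 5th.
4 is in the range for the 1st.

1st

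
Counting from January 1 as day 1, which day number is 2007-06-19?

Days in months before June: 31 + 28 + 31 + 30 + 31 = 151.
Plus 19 days into June → day 170.

170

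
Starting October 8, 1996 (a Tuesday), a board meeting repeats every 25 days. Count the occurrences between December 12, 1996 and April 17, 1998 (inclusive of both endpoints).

20

Occurrences land 25·i days after October 8, 1996 for i = 0, 1, 2, …
December 12, 1996 is 65 days after the start; 65 ÷ 25 = 2 remainder 15; since the remainder is 15, round up to i = 3. First occurrence in the window: #4 on December 22, 1996 (3×25 = 75 days in).
April 17, 1998 is 556 days after the start; 556 ÷ 25 = 22 remainder 6. Last occurrence in the window: #23 on April 11, 1998.
Occurrences #4 through #23: 20 in total.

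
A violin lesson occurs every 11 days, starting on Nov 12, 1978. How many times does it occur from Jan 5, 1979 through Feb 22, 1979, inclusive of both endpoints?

5

Occurrences land 11·i days after Nov 12, 1978 for i = 0, 1, 2, …
Jan 5, 1979 is 54 days after the start; 54 ÷ 11 = 4 remainder 10; since the remainder is 10, round up to i = 5. First occurrence in the window: #6 on Jan 6, 1979 (5×11 = 55 days in).
Feb 22, 1979 is 102 days after the start; 102 ÷ 11 = 9 remainder 3. Last occurrence in the window: #10 on Feb 19, 1979.
Occurrences #6 through #10: 5 in total.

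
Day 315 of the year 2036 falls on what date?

Jan has 31 days (315 − 31 = 284 remain).
Feb has 29 days (284 − 29 = 255 remain).
Mar has 31 days (255 − 31 = 224 remain).
Apr has 30 days (224 − 30 = 194 remain).
May has 31 days (194 − 31 = 163 remain).
Jun has 30 days (163 − 30 = 133 remain).
Jul has 31 days (133 − 31 = 102 remain).
Aug has 31 days (102 − 31 = 71 remain).
Sep has 30 days (71 − 30 = 41 remain).
Oct has 31 days (41 − 31 = 10 remain).
10 into Nov → Nov 10.

Nov 10, 2036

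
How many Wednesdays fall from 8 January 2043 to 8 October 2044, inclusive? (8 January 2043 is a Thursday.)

8 January 2043 is a Thursday; the first Wednesday on or after it is 14 January 2043 (6 days later).
From 14 January 2043 to 8 October 2044: 351 + 282 = 633 days (rest of 2043, to 8 October 2044 in 2044).
633 ÷ 7 = 90 full weeks with remainder 3, so 90 more Wednesdays after the first → 91.

91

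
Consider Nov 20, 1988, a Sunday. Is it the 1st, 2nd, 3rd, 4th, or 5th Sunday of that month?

3rd

Day 20 falls in week ⌈20/7⌉ of the month.
Days 1–7 hold the 1st Sunday, 8–14 the 2nd, 15–21 the 3rd, 22–28 the 4th, 29–31 the 5th.
20 is in the range for the 3rd.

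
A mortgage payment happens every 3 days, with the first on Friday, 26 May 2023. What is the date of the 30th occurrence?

21 August 2023

The 30th occurrence is 29 intervals after the first: 29 × 3 = 87 days after 26 May 2023.
May has 31 days — 5 days to the end of May leaves 82.
June has 30 days (52 left).
July has 31 days (21 left).
21 days into August → 21 August 2023.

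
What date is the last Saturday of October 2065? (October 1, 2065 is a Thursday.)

October 2065 begins on a Thursday, so the first Saturday is October 3 (2 days later).
October 2065 has 31 days. Adding weeks: 3, 10, 17, 24, 31 — the last one ≤ 31 is the 31st.

2065-10-31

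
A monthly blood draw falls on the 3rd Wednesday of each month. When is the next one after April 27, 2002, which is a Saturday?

April 2002 starts on a Monday; its first Wednesday is the 3rd, so the 3rd Wednesday is the 17th — April 17, 2002.
That is not after April 27, 2002, so look at May 2002.
May 2002 starts on a Wednesday; its first Wednesday is the 1st, so the 3rd Wednesday is the 15th — May 15, 2002.

May 15, 2002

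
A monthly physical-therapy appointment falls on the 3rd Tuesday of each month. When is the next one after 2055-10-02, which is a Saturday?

October 2055 starts on a Friday; its first Tuesday is the 5th, so the 3rd Tuesday is the 19th — 2055-10-19.
2055-10-19 is after 2055-10-02, so that is the next one.

2055-10-19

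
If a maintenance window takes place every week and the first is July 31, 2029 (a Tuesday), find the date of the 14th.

The 14th occurrence is 13 intervals after the first: 13 × 7 = 91 days after July 31, 2029.
July has 31 days — 0 days to the end of July leaves 91.
August has 31 days (60 left).
September has 30 days (30 left).
30 days into October → October 30, 2029.

October 30, 2029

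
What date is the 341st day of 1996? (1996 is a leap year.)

Jan has 31 days (341 − 31 = 310 remain).
Feb has 29 days (310 − 29 = 281 remain).
Mar has 31 days (281 − 31 = 250 remain).
Apr has 30 days (250 − 30 = 220 remain).
May has 31 days (220 − 31 = 189 remain).
Jun has 30 days (189 − 30 = 159 remain).
Jul has 31 days (159 − 31 = 128 remain).
Aug has 31 days (128 − 31 = 97 remain).
Sep has 30 days (97 − 30 = 67 remain).
Oct has 31 days (67 − 31 = 36 remain).
Nov has 30 days (36 − 30 = 6 remain).
6 into Dec → Dec 6.

Dec 6, 1996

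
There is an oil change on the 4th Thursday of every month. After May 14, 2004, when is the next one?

May 27, 2004

May 2004 starts on a Saturday; its first Thursday is the 6th, so the 4th Thursday is the 27th — May 27, 2004.
May 27, 2004 is after May 14, 2004, so that is the next one.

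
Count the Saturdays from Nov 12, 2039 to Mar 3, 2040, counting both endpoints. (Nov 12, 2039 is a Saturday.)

Nov 12, 2039 is a Saturday; the first Saturday on or after it is Nov 12, 2039.
From Nov 12, 2039 to Mar 3, 2040: 18 + 31 + 31 + 29 + 3 = 112 days (rest of Nov, Dec, Jan, Feb, Mar).
112 ÷ 7 = 16 full weeks with remainder 0, so 16 more Saturdays after the first → 17.

17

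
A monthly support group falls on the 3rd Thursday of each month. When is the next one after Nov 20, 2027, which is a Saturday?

Dec 16, 2027

Nov 2027 starts on a Monday; its first Thursday is the 4th, so the 3rd Thursday is the 18th — Nov 18, 2027.
That is not after Nov 20, 2027, so look at Dec 2027.
Dec 2027 starts on a Wednesday; its first Thursday is the 2nd, so the 3rd Thursday is the 16th — Dec 16, 2027.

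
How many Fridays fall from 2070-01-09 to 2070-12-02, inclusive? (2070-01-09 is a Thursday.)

2070-01-09 is a Thursday; the first Friday on or after it is 2070-01-10 (1 day later).
From 2070-01-10 to 2070-12-02: 21 + 28 + 31 + 30 + 31 + 30 + 31 + 31 + 30 + 31 + 30 + 2 = 326 days (rest of January, February, March, April, May, June, July, August, September, October, November, December).
326 ÷ 7 = 46 full weeks with remainder 4, so 46 more Fridays after the first → 47.

47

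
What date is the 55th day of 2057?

Jan has 31 days (55 − 31 = 24 remain).
24 into Feb → Feb 24.

Feb 24, 2057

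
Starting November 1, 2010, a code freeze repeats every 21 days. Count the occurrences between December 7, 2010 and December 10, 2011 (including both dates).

Occurrences land 21·i days after November 1, 2010 for i = 0, 1, 2, …
December 7, 2010 is 36 days after the start; 36 ÷ 21 = 1 remainder 15; since the remainder is 15, round up to i = 2. First occurrence in the window: #3 on December 13, 2010 (2×21 = 42 days in).
December 10, 2011 is 404 days after the start; 404 ÷ 21 = 19 remainder 5. Last occurrence in the window: #20 on December 5, 2011.
Occurrences #3 through #20: 18 in total.

18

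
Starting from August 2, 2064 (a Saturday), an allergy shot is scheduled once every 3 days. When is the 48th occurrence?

December 21, 2064

The 48th occurrence is 47 intervals after the first: 47 × 3 = 141 days after August 2, 2064.
August has 31 days — 29 days to the end of August leaves 112.
September has 30 days (82 left).
October has 31 days (51 left).
November has 30 days (21 left).
21 days into December → December 21, 2064.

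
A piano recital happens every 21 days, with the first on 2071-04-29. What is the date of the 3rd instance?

2071-06-10

The 3rd occurrence is 2 intervals after the first: 2 × 21 = 42 days after 2071-04-29.
April has 30 days — 1 day to the end of April leaves 41.
May has 31 days (10 left).
10 days into June → 2071-06-10.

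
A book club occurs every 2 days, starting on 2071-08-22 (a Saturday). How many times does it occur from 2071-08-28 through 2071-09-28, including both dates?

16

Occurrences land 2·i days after 2071-08-22 for i = 0, 1, 2, …
2071-08-28 is 6 days after the start; 6 ÷ 2 = 3 remainder 0. First occurrence in the window: #4 on 2071-08-28 (3×2 = 6 days in).
2071-09-28 is 37 days after the start; 37 ÷ 2 = 18 remainder 1. Last occurrence in the window: #19 on 2071-09-27.
Occurrences #4 through #19: 16 in total.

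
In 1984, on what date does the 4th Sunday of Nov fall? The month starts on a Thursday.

Nov 25, 1984

Nov 1984 begins on a Thursday, so the first Sunday is Nov 4 (3 days later).
The 4th Sunday is 3 weeks later: 4 + 21 = 25.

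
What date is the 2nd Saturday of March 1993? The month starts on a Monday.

March 1993 begins on a Monday, so the first Saturday is March 6 (5 days later).
The 2nd Saturday is 1 weeks later: 6 + 7 = 13.

March 13, 1993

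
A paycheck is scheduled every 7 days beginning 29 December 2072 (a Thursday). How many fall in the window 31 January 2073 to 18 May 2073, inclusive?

16

Occurrences land 7·i days after 29 December 2072 for i = 0, 1, 2, …
31 January 2073 is 33 days after the start; 33 ÷ 7 = 4 remainder 5; since the remainder is 5, round up to i = 5. First occurrence in the window: #6 on 2 February 2073 (5×7 = 35 days in).
18 May 2073 is 140 days after the start; 140 ÷ 7 = 20 remainder 0. Last occurrence in the window: #21 on 18 May 2073.
Occurrences #6 through #21: 16 in total.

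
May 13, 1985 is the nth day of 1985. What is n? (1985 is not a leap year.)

Days in months before May: 31 + 28 + 31 + 30 = 120.
Plus 13 days into May → day 133.

133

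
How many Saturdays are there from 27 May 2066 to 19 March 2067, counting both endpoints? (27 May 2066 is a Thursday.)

43

27 May 2066 is a Thursday; the first Saturday on or after it is 29 May 2066 (2 days later).
From 29 May 2066 to 19 March 2067: 2 + 30 + 31 + 31 + 30 + 31 + 30 + 31 + 31 + 28 + 19 = 294 days (rest of May, June, July, August, September, October, November, December, January, February, March).
294 ÷ 7 = 42 full weeks with remainder 0, so 42 more Saturdays after the first → 43.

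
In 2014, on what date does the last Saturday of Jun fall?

The first Saturday of Jun 2014 is Jun 7.
Jun 2014 has 30 days. Adding weeks: 7, 14, 21, 28 — the last one ≤ 30 is the 28th.

Jun 28, 2014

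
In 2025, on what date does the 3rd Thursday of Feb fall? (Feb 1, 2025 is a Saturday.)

Feb 20, 2025

Feb 2025 begins on a Saturday, so the first Thursday is Feb 6 (5 days later).
The 3rd Thursday is 2 weeks later: 6 + 14 = 20.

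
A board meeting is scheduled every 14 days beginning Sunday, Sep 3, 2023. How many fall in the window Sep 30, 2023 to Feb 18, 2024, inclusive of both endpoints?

Occurrences land 14·i days after Sep 3, 2023 for i = 0, 1, 2, …
Sep 30, 2023 is 27 days after the start; 27 ÷ 14 = 1 remainder 13; since the remainder is 13, round up to i = 2. First occurrence in the window: #3 on Oct 1, 2023 (2×14 = 28 days in).
Feb 18, 2024 is 168 days after the start; 168 ÷ 14 = 12 remainder 0. Last occurrence in the window: #13 on Feb 18, 2024.
Occurrences #3 through #13: 11 in total.

11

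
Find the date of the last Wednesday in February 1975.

February 1975 begins on a Saturday, so the first Wednesday is February 5 (4 days later).
February 1975 has 28 days. Adding weeks: 5, 12, 19, 26 — the last one ≤ 28 is the 26th.

26 February 1975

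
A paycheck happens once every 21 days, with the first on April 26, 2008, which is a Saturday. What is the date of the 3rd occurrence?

The 3rd occurrence is 2 intervals after the first: 2 × 21 = 42 days after April 26, 2008.
April has 30 days — 4 days to the end of April leaves 38.
May has 31 days (7 left).
7 days into June → June 7, 2008.

June 7, 2008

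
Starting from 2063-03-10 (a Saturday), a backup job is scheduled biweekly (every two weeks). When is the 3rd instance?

2063-04-07

The 3rd occurrence is 2 intervals after the first: 2 × 14 = 28 days after 2063-03-10.
March has 31 days — 21 days to the end of March leaves 7.
7 days into April → 2063-04-07.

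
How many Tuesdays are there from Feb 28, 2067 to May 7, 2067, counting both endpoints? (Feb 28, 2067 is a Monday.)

10

Feb 28, 2067 is a Monday; the first Tuesday on or after it is Mar 1, 2067 (1 day later).
From Mar 1, 2067 to May 7, 2067: 30 + 30 + 7 = 67 days (rest of Mar, Apr, May).
67 ÷ 7 = 9 full weeks with remainder 4, so 9 more Tuesdays after the first → 10.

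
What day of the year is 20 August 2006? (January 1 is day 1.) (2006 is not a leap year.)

232

Days in months before August: 31 + 28 + 31 + 30 + 31 + 30 + 31 = 212.
Plus 20 days into August → day 232.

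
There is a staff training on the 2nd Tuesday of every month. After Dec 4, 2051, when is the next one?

Dec 12, 2051

Dec 2051 starts on a Friday; its first Tuesday is the 5th, so the 2nd Tuesday is the 12th — Dec 12, 2051.
Dec 12, 2051 is after Dec 4, 2051, so that is the next one.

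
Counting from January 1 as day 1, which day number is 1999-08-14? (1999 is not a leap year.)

226

Days in months before August: 31 + 28 + 31 + 30 + 31 + 30 + 31 = 212.
Plus 14 days into August → day 226.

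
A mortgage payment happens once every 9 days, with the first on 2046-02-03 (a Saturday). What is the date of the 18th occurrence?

2046-07-06

The 18th occurrence is 17 intervals after the first: 17 × 9 = 153 days after 2046-02-03.
February has 28 days — 25 days to the end of February leaves 128.
March has 31 days (97 left).
April has 30 days (67 left).
May has 31 days (36 left).
June has 30 days (6 left).
6 days into July → 2046-07-06.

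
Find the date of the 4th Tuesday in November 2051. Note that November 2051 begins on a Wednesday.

November 28, 2051

November 2051 begins on a Wednesday, so the first Tuesday is November 7 (6 days later).
The 4th Tuesday is 3 weeks later: 7 + 21 = 28.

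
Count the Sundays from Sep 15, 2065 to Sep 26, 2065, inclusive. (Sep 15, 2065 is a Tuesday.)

1

Sep 15, 2065 is a Tuesday; the first Sunday on or after it is Sep 20, 2065 (5 days later).
From Sep 20, 2065 to Sep 26, 2065 is 26 − 20 = 6 days.
6 ÷ 7 = 0 full weeks with remainder 6, so 0 more Sundays after the first → 1.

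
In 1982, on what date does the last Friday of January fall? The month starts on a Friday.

29 January 1982

January 1982 begins on a Friday, so the first Friday is January 1.
January 1982 has 31 days. Adding weeks: 1, 8, 15, 22, 29 — the last one ≤ 31 is the 29th.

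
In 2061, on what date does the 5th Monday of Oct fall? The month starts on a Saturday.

Oct 31, 2061

Oct 2061 begins on a Saturday, so the first Monday is Oct 3 (2 days later).
The 5th Monday is 4 weeks later: 3 + 28 = 31.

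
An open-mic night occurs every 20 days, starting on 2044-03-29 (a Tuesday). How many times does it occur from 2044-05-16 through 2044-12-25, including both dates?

11

Occurrences land 20·i days after 2044-03-29 for i = 0, 1, 2, …
2044-05-16 is 48 days after the start; 48 ÷ 20 = 2 remainder 8; since the remainder is 8, round up to i = 3. First occurrence in the window: #4 on 2044-05-28 (3×20 = 60 days in).
2044-12-25 is 271 days after the start; 271 ÷ 20 = 13 remainder 11. Last occurrence in the window: #14 on 2044-12-14.
Occurrences #4 through #14: 11 in total.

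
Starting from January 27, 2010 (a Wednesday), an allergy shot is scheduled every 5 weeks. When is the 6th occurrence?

July 21, 2010

The 6th occurrence is 5 intervals after the first: 5 × 35 = 175 days after January 27, 2010.
January has 31 days — 4 days to the end of January leaves 171.
February has 28 days (143 left).
March has 31 days (112 left).
April has 30 days (82 left).
May has 31 days (51 left).
June has 30 days (21 left).
21 days into July → July 21, 2010.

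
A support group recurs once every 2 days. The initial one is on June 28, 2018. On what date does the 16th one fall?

The 16th occurrence is 15 intervals after the first: 15 × 2 = 30 days after June 28, 2018.
June has 30 days — 2 days to the end of June leaves 28.
28 days into July → July 28, 2018.

July 28, 2018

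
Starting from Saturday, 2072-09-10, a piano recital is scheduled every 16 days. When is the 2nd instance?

2072-09-26

The 2nd occurrence is 1 interval after the first: 1 × 16 = 16 days after 2072-09-10.
16 days later is 2072-09-26.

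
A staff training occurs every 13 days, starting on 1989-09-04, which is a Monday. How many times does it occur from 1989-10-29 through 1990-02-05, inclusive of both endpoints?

7

Occurrences land 13·i days after 1989-09-04 for i = 0, 1, 2, …
1989-10-29 is 55 days after the start; 55 ÷ 13 = 4 remainder 3; since the remainder is 3, round up to i = 5. First occurrence in the window: #6 on 1989-11-08 (5×13 = 65 days in).
1990-02-05 is 154 days after the start; 154 ÷ 13 = 11 remainder 11. Last occurrence in the window: #12 on 1990-01-25.
Occurrences #6 through #12: 7 in total.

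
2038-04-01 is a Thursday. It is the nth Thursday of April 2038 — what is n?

1st

Day 1 falls in week ⌈1/7⌉ of the month.
Days 1–7 hold the 1st Thursday, 8–14 the 2nd, 15–21 the 3rd, 22–28 the 4th, 29–31 the 5th.
1 is in the range for the 1st.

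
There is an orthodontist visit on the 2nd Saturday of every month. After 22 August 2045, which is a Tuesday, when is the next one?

August 2045 starts on a Tuesday; its first Saturday is the 5th, so the 2nd Saturday is the 12th — 12 August 2045.
That is not after 22 August 2045, so look at September 2045.
September 2045 starts on a Friday; its first Saturday is the 2nd, so the 2nd Saturday is the 9th — 9 September 2045.

9 September 2045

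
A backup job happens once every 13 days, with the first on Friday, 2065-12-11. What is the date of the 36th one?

The 36th occurrence is 35 intervals after the first: 35 × 13 = 455 days after 2065-12-11.
December has 31 days — 20 days to the end of December leaves 435.
2066 has 365 days (70 left).
January has 31 days (39 left).
February has 28 days (11 left).
11 days into March → 2067-03-11.

2067-03-11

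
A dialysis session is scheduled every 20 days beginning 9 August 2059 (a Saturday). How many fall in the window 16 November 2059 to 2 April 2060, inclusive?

Occurrences land 20·i days after 9 August 2059 for i = 0, 1, 2, …
16 November 2059 is 99 days after the start; 99 ÷ 20 = 4 remainder 19; since the remainder is 19, round up to i = 5. First occurrence in the window: #6 on 17 November 2059 (5×20 = 100 days in).
2 April 2060 is 237 days after the start; 237 ÷ 20 = 11 remainder 17. Last occurrence in the window: #12 on 16 March 2060.
Occurrences #6 through #12: 7 in total.

7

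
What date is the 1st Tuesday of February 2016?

The first Tuesday of February 2016 is February 2.

February 2, 2016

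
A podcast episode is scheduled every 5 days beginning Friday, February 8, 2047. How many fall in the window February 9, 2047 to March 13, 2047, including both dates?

Occurrences land 5·i days after February 8, 2047 for i = 0, 1, 2, …
February 9, 2047 is 1 day after the start; 1 ÷ 5 = 0 remainder 1; since the remainder is 1, round up to i = 1. First occurrence in the window: #2 on February 13, 2047 (1×5 = 5 days in).
March 13, 2047 is 33 days after the start; 33 ÷ 5 = 6 remainder 3. Last occurrence in the window: #7 on March 10, 2047.
Occurrences #2 through #7: 6 in total.

6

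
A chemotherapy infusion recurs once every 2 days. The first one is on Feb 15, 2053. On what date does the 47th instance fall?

The 47th occurrence is 46 intervals after the first: 46 × 2 = 92 days after Feb 15, 2053.
Feb has 28 days — 13 days to the end of Feb leaves 79.
Mar has 31 days (48 left).
Apr has 30 days (18 left).
18 days into May → May 18, 2053.

May 18, 2053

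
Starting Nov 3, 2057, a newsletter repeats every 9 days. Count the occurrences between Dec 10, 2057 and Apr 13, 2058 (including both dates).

13

Occurrences land 9·i days after Nov 3, 2057 for i = 0, 1, 2, …
Dec 10, 2057 is 37 days after the start; 37 ÷ 9 = 4 remainder 1; since the remainder is 1, round up to i = 5. First occurrence in the window: #6 on Dec 18, 2057 (5×9 = 45 days in).
Apr 13, 2058 is 161 days after the start; 161 ÷ 9 = 17 remainder 8. Last occurrence in the window: #18 on Apr 5, 2058.
Occurrences #6 through #18: 13 in total.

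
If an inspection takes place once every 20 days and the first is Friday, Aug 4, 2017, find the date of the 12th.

Mar 12, 2018

The 12th occurrence is 11 intervals after the first: 11 × 20 = 220 days after Aug 4, 2017.
Aug has 31 days — 27 days to the end of Aug leaves 193.
Sep has 30 days (163 left).
Oct has 31 days (132 left).
Nov has 30 days (102 left).
Dec has 31 days (71 left).
Jan has 31 days (40 left).
Feb has 28 days (12 left).
12 days into Mar → Mar 12, 2018.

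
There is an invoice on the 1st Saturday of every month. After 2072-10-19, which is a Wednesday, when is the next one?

2072-11-05

October 2072 starts on a Saturday, so its 1st Saturday is 2072-10-01.
That is not after 2072-10-19, so look at November 2072.
November 2072 starts on a Tuesday, so its 1st Saturday is 2072-11-05 (4 days in).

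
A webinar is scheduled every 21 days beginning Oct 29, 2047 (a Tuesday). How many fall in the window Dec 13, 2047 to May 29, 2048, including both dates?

8

Occurrences land 21·i days after Oct 29, 2047 for i = 0, 1, 2, …
Dec 13, 2047 is 45 days after the start; 45 ÷ 21 = 2 remainder 3; since the remainder is 3, round up to i = 3. First occurrence in the window: #4 on Dec 31, 2047 (3×21 = 63 days in).
May 29, 2048 is 213 days after the start; 213 ÷ 21 = 10 remainder 3. Last occurrence in the window: #11 on May 26, 2048.
Occurrences #4 through #11: 8 in total.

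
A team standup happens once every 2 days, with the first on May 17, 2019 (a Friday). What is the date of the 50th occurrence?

The 50th occurrence is 49 intervals after the first: 49 × 2 = 98 days after May 17, 2019.
May has 31 days — 14 days to the end of May leaves 84.
June has 30 days (54 left).
July has 31 days (23 left).
23 days into August → August 23, 2019.

August 23, 2019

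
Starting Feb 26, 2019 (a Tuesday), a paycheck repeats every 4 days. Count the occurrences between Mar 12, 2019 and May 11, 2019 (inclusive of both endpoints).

15

Occurrences land 4·i days after Feb 26, 2019 for i = 0, 1, 2, …
Mar 12, 2019 is 14 days after the start; 14 ÷ 4 = 3 remainder 2; since the remainder is 2, round up to i = 4. First occurrence in the window: #5 on Mar 14, 2019 (4×4 = 16 days in).
May 11, 2019 is 74 days after the start; 74 ÷ 4 = 18 remainder 2. Last occurrence in the window: #19 on May 9, 2019.
Occurrences #5 through #19: 15 in total.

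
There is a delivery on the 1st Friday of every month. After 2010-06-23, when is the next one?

June 2010 starts on a Tuesday, so its 1st Friday is 2010-06-04 (3 days in).
That is not after 2010-06-23, so look at July 2010.
July 2010 starts on a Thursday, so its 1st Friday is 2010-07-02 (1 day in).

2010-07-02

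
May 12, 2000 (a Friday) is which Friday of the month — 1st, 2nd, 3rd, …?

2nd

Day 12 falls in week ⌈12/7⌉ of the month.
Days 1–7 hold the 1st Friday, 8–14 the 2nd, 15–21 the 3rd, 22–28 the 4th, 29–31 the 5th.
12 is in the range for the 2nd.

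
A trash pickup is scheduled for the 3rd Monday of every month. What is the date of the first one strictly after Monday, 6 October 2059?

October 2059 starts on a Wednesday; its first Monday is the 6th, so the 3rd Monday is the 20th — 20 October 2059.
20 October 2059 is after 6 October 2059, so that is the next one.

20 October 2059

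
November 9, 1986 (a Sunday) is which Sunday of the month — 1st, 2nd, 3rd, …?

Day 9 falls in week ⌈9/7⌉ of the month.
Days 1–7 hold the 1st Sunday, 8–14 the 2nd, 15–21 the 3rd, 22–28 the 4th, 29–31 the 5th.
9 is in the range for the 2nd.

2nd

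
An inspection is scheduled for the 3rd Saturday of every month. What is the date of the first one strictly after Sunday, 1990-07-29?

July 1990 starts on a Sunday; its first Saturday is the 7th, so the 3rd Saturday is the 21st — 1990-07-21.
That is not after 1990-07-29, so look at August 1990.
August 1990 starts on a Wednesday; its first Saturday is the 4th, so the 3rd Saturday is the 18th — 1990-08-18.

1990-08-18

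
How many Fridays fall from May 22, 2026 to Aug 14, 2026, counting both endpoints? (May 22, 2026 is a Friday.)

13

May 22, 2026 is a Friday; the first Friday on or after it is May 22, 2026.
From May 22, 2026 to Aug 14, 2026: 9 + 30 + 31 + 14 = 84 days (rest of May, Jun, Jul, Aug).
84 ÷ 7 = 12 full weeks with remainder 0, so 12 more Fridays after the first → 13.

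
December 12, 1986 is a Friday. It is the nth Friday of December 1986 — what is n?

2nd

Day 12 falls in week ⌈12/7⌉ of the month.
Days 1–7 hold the 1st Friday, 8–14 the 2nd, 15–21 the 3rd, 22–28 the 4th, 29–31 the 5th.
12 is in the range for the 2nd.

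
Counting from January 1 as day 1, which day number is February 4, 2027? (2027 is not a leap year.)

Days in months before February: 31 = 31.
Plus 4 days into February → day 35.

35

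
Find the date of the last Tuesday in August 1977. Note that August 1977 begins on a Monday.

1977-08-30

August 1977 begins on a Monday, so the first Tuesday is August 2 (1 day later).
August 1977 has 31 days. Adding weeks: 2, 9, 16, 23, 30 — the last one ≤ 31 is the 30th.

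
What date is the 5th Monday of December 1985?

30 December 1985

The first Monday of December 1985 is December 2.
The 5th Monday is 4 weeks later: 2 + 28 = 30.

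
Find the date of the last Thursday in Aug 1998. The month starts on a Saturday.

Aug 1998 begins on a Saturday, so the first Thursday is Aug 6 (5 days later).
Aug 1998 has 31 days. Adding weeks: 6, 13, 20, 27 — the last one ≤ 31 is the 27th.

Aug 27, 1998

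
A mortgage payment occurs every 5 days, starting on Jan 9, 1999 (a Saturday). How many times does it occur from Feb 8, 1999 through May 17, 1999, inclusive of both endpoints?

20

Occurrences land 5·i days after Jan 9, 1999 for i = 0, 1, 2, …
Feb 8, 1999 is 30 days after the start; 30 ÷ 5 = 6 remainder 0. First occurrence in the window: #7 on Feb 8, 1999 (6×5 = 30 days in).
May 17, 1999 is 128 days after the start; 128 ÷ 5 = 25 remainder 3. Last occurrence in the window: #26 on May 14, 1999.
Occurrences #7 through #26: 20 in total.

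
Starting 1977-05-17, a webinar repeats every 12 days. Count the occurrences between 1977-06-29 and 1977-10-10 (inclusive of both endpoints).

Occurrences land 12·i days after 1977-05-17 for i = 0, 1, 2, …
1977-06-29 is 43 days after the start; 43 ÷ 12 = 3 remainder 7; since the remainder is 7, round up to i = 4. First occurrence in the window: #5 on 1977-07-04 (4×12 = 48 days in).
1977-10-10 is 146 days after the start; 146 ÷ 12 = 12 remainder 2. Last occurrence in the window: #13 on 1977-10-08.
Occurrences #5 through #13: 9 in total.

9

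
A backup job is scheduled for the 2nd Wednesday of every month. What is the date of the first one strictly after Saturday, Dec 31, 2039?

Dec 2039 starts on a Thursday; its first Wednesday is the 7th, so the 2nd Wednesday is the 14th — Dec 14, 2039.
That is not after Dec 31, 2039, so look at Jan 2040.
Jan 2040 starts on a Sunday; its first Wednesday is the 4th, so the 2nd Wednesday is the 11th — Jan 11, 2040.

Jan 11, 2040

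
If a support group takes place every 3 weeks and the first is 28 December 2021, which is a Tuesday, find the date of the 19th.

The 19th occurrence is 18 intervals after the first: 18 × 21 = 378 days after 28 December 2021.
December has 31 days — 3 days to the end of December leaves 375.
January has 31 days (344 left).
February has 28 days (316 left).
March has 31 days (285 left).
April has 30 days (255 left).
May has 31 days (224 left).
June has 30 days (194 left).
July has 31 days (163 left).
August has 31 days (132 left).
September has 30 days (102 left).
October has 31 days (71 left).
November has 30 days (41 left).
December has 31 days (10 left).
10 days into January → 10 January 2023.

10 January 2023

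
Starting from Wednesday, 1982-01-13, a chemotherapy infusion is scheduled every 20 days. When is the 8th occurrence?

The 8th occurrence is 7 intervals after the first: 7 × 20 = 140 days after 1982-01-13.
January has 31 days — 18 days to the end of January leaves 122.
February has 28 days (94 left).
March has 31 days (63 left).
April has 30 days (33 left).
May has 31 days (2 left).
2 days into June → 1982-06-02.

1982-06-02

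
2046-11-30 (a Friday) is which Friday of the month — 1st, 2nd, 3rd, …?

5th

Day 30 falls in week ⌈30/7⌉ of the month.
Days 1–7 hold the 1st Friday, 8–14 the 2nd, 15–21 the 3rd, 22–28 the 4th, 29–31 the 5th.
30 is in the range for the 5th.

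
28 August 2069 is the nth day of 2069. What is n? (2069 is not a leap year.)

240

Days in months before August: 31 + 28 + 31 + 30 + 31 + 30 + 31 = 212.
Plus 28 days into August → day 240.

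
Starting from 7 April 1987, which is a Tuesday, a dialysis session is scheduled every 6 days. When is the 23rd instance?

The 23rd occurrence is 22 intervals after the first: 22 × 6 = 132 days after 7 April 1987.
April has 30 days — 23 days to the end of April leaves 109.
May has 31 days (78 left).
June has 30 days (48 left).
July has 31 days (17 left).
17 days into August → 17 August 1987.

17 August 1987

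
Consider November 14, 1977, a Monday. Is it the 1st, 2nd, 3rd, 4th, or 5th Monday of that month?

Day 14 falls in week ⌈14/7⌉ of the month.
Days 1–7 hold the 1st Monday, 8–14 the 2nd, 15–21 the 3rd, 22–28 the 4th, 29–31 the 5th.
14 is in the range for the 2nd.

2nd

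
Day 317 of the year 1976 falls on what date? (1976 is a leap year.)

Nov 12, 1976

Jan has 31 days (317 − 31 = 286 remain).
Feb has 29 days (286 − 29 = 257 remain).
Mar has 31 days (257 − 31 = 226 remain).
Apr has 30 days (226 − 30 = 196 remain).
May has 31 days (196 − 31 = 165 remain).
Jun has 30 days (165 − 30 = 135 remain).
Jul has 31 days (135 − 31 = 104 remain).
Aug has 31 days (104 − 31 = 73 remain).
Sep has 30 days (73 − 30 = 43 remain).
Oct has 31 days (43 − 31 = 12 remain).
12 into Nov → Nov 12.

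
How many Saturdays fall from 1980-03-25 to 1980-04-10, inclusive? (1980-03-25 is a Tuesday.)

1980-03-25 is a Tuesday; the first Saturday on or after it is 1980-03-29 (4 days later).
From 1980-03-29 to 1980-04-10: 2 + 10 = 12 days (rest of March, April).
12 ÷ 7 = 1 full weeks with remainder 5, so 1 more Saturdays after the first → 2.

2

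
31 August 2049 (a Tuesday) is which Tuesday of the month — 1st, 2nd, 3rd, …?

Day 31 falls in week ⌈31/7⌉ of the month.
Days 1–7 hold the 1st Tuesday, 8–14 the 2nd, 15–21 the 3rd, 22–28 the 4th, 29–31 the 5th.
31 is in the range for the 5th.

5th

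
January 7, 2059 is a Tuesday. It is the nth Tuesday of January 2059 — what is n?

Day 7 falls in week ⌈7/7⌉ of the month.
Days 1–7 hold the 1st Tuesday, 8–14 the 2nd, 15–21 the 3rd, 22–28 the 4th, 29–31 the 5th.
7 is in the range for the 1st.

1st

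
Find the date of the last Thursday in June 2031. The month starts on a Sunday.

26 June 2031

June 2031 begins on a Sunday, so the first Thursday is June 5 (4 days later).
June 2031 has 30 days. Adding weeks: 5, 12, 19, 26 — the last one ≤ 30 is the 26th.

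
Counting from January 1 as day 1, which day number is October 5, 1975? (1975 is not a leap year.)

278

Days in months before October: 31 + 28 + 31 + 30 + 31 + 30 + 31 + 31 + 30 = 273.
Plus 5 days into October → day 278.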